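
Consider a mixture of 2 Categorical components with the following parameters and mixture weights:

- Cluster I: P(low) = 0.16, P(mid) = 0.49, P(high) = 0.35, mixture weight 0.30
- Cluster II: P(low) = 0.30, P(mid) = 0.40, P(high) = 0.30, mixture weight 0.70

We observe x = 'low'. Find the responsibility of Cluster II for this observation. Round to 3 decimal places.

0.814

By Bayes' theorem, P(k | x) = P(Z=k) f_k(x) / Σ_j P(Z=j) f_j(x).
Categorical probabilities:
  f_I = 0.16
  f_II = 0.3
Prior × likelihood for each component:
  P(Z=I)·f_I = 0.30 × 0.16 = 0.048
  P(Z=II)·f_II = 0.70 × 0.3 = 0.21
Marginal: 0.048 + 0.21 = 0.258
P(Cluster II | x) = 0.21 / 0.258 ≈ 0.814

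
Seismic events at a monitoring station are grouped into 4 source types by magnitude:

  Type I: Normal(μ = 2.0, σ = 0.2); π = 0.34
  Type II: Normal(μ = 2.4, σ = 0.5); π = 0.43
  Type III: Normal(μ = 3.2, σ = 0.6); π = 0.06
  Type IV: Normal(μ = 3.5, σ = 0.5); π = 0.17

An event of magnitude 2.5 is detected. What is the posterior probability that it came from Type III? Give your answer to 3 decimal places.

By Bayes' theorem, P(k | x) = π_k f_k(x) / Σ_j π_j f_j(x).
Evaluate each component's likelihood at the observed value:
  p_I = (1/(0.2·√(2π)))·exp(−(2.5−2.0)²/(2·0.2²)) = 1.994711·exp(-3.12500) = 0.0876415
  p_II = (1/(0.5·√(2π)))·exp(−(2.5−2.4)²/(2·0.5²)) = 0.797885·exp(-0.02000) = 0.782085
  p_III = (1/(0.6·√(2π)))·exp(−(2.5−3.2)²/(2·0.6²)) = 0.664904·exp(-0.68056) = 0.336664
  p_IV = (1/(0.5·√(2π)))·exp(−(2.5−3.5)²/(2·0.5²)) = 0.797885·exp(-2.00000) = 0.107982
Unnormalised posteriors:
  π_I·p_I = 0.34 × 0.0876415 = 0.0297981
  π_II·p_II = 0.43 × 0.782085 = 0.336297
  π_III·p_III = 0.06 × 0.336664 = 0.0201999
  π_IV·p_IV = 0.17 × 0.107982 = 0.0183569
Evidence: 0.0297981 + 0.336297 + 0.0201999 + 0.0183569 = 0.404652
Responsibility of Type III: 0.0201999 / 0.404652 ≈ 0.050

0.050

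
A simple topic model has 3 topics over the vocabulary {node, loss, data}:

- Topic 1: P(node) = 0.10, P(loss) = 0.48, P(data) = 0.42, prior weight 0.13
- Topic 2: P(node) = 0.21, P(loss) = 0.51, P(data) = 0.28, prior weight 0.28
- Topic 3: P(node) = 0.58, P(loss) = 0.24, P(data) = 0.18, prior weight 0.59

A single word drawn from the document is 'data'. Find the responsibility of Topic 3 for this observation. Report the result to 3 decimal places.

P(component k | x) = w_k·f_k(x) / marginal(x), where marginal(x) = Σ_j w_j·f_j(x).
Categorical probabilities:
  L_1 = P(data | comp) = 0.42
  L_2 = P(data | comp) = 0.28
  L_3 = P(data | comp) = 0.18
Weight by the priors:
  w_1·L_1 = 0.13 × 0.42 = 0.0546
  w_2·L_2 = 0.28 × 0.28 = 0.0784
  w_3·L_3 = 0.59 × 0.18 = 0.1062
Evidence: 0.0546 + 0.0784 + 0.1062 = 0.2392
So the posterior for Topic 3 is 0.1062 / 0.2392 ≈ 0.444.

0.444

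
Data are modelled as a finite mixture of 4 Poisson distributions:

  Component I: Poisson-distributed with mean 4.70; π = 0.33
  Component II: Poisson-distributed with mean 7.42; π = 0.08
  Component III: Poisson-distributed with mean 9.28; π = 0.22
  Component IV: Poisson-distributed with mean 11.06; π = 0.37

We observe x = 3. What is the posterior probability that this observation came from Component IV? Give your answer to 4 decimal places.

0.0221

Posterior ∝ prior × likelihood, so P(k | x) ∝ π_k f_k(x); normalise over all components.
Evaluate each component's likelihood at the observed value:
  L_I = e^(−4.70)·4.70^3/3! = 0.157383
  L_II = e^(−7.42)·7.42^3/3! = 0.0407939
  L_III = e^(−9.28)·9.28^3/3! = 0.0124234
  L_IV = e^(−11.06)·11.06^3/3! = 0.00354664
Prior × likelihood for each component:
  π_I·L_I = 0.33 × 0.157383 = 0.0519364
  π_II·L_II = 0.08 × 0.0407939 = 0.00326351
  π_III·L_III = 0.22 × 0.0124234 = 0.00273314
  π_IV·L_IV = 0.37 × 0.00354664 = 0.00131226
Evidence: 0.0519364 + 0.00326351 + 0.00273314 + 0.00131226 = 0.0592454
So the posterior for Component IV is 0.00131226 / 0.0592454 ≈ 0.0221.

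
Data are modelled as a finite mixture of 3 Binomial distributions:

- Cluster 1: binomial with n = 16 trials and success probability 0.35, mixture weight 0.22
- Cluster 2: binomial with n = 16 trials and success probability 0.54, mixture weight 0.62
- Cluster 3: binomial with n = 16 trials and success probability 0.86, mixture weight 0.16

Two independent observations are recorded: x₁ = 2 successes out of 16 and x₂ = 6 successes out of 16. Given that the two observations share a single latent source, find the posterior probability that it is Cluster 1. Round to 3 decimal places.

P(component k | x) = π_k·f_k(x) / marginal(x), where marginal(x) = Σ_j π_j·f_j(x).
Since both observations come from the same component, the likelihood for component k is f_k(x₁)·f_k(x₂).
  p_1 = [0.0353268] × [0.198183] = 0.00700116
  p_2 = [0.000664628] × [0.0842296] = 5.59813e-05
  p_3 = [9.86213e-11] × [9.3712e-06] = 9.242e-16
Unnormalised posteriors:
  π_1·p_1 = 0.22 × 0.00700116 = 0.00154026
  π_2·p_2 = 0.62 × 5.59813e-05 = 3.47084e-05
  π_3·p_3 = 0.16 × 9.242e-16 = 1.47872e-16
Sum: 0.00154026 + 3.47084e-05 + 1.47872e-16 = 0.00157496
P(Cluster 1 | x₁,x₂) = 0.00154026 / 0.00157496 ≈ 0.978

0.978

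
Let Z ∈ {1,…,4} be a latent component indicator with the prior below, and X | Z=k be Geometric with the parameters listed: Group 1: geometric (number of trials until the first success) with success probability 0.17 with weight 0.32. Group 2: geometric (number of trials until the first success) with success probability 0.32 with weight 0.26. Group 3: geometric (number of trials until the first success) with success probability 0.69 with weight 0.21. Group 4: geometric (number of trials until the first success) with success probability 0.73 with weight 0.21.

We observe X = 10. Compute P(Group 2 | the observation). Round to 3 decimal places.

P(component k | x) = w_k·f_k(x) / marginal(x), where marginal(x) = Σ_j w_j·f_j(x).
Geometric probabilities:
  p_1 = 0.0317798
  p_2 = 0.00994787
  p_3 = 1.82433e-05
  p_4 = 5.56669e-06
Prior × likelihood for each component:
  w_1·p_1 = 0.32 × 0.0317798 = 0.0101695
  w_2·p_2 = 0.26 × 0.00994787 = 0.00258645
  w_3·p_3 = 0.21 × 1.82433e-05 = 3.8311e-06
  w_4·p_4 = 0.21 × 5.56669e-06 = 1.169e-06
Marginal: 0.0101695 + 0.00258645 + 3.8311e-06 + 1.169e-06 = 0.012761
So the posterior for Group 2 is 0.00258645 / 0.012761 ≈ 0.203.

0.203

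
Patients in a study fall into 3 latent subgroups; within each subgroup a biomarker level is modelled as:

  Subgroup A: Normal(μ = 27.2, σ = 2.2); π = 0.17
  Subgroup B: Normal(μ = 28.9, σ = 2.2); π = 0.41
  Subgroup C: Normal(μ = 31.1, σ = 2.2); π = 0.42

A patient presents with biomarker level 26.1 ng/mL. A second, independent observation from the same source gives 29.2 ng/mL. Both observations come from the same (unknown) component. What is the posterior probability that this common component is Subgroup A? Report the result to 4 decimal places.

Posterior ∝ prior × likelihood, so P(k | x) ∝ π_k f_k(x); normalise over all components.
Since both observations come from the same component, the likelihood for component k is f_k(x₁)·f_k(x₂).
  p_A = [0.16003] × [0.119957] = 0.0191967
  p_B = [0.0806761] × [0.179659] = 0.0144942
  p_C = [0.0137044] × [0.124889] = 0.00171153
Multiply by the mixture weights:
  π_A·p_A = 0.17 × 0.0191967 = 0.00326345
  π_B·p_B = 0.41 × 0.0144942 = 0.00594262
  π_C·p_C = 0.42 × 0.00171153 = 0.000718841
Denominator: 0.00326345 + 0.00594262 + 0.000718841 = 0.00992491
Responsibility of Subgroup A: 0.00326345 / 0.00992491 ≈ 0.3288

0.3288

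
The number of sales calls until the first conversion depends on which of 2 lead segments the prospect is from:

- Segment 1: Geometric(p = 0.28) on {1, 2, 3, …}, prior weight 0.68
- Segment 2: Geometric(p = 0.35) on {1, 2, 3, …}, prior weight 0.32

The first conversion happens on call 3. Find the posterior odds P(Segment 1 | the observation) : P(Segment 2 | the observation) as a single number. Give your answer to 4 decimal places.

The posterior odds equal the prior odds times the likelihood ratio: (P(Z=i)/P(Z=j))·(f_i(x)/f_j(x)).
Component likelihoods at x = 3:
  p_1 = 0.145152
  p_2 = 0.147875
Odds = (0.68/0.32) × (0.145152/0.147875) = 2.125 × 0.981586 ≈ 2.0859

2.0859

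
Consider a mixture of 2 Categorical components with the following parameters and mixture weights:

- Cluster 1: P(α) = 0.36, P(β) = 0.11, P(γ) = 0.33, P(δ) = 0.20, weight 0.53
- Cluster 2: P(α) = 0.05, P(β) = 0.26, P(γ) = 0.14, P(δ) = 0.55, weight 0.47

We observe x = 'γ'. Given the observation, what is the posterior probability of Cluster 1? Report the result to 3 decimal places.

0.727

Apply Bayes' rule: the posterior for each component is proportional to its prior times its likelihood at x.
Evaluate each component's likelihood at the observed value:
  p_1 = P(γ | comp) = 0.33
  p_2 = P(γ | comp) = 0.14
Unnormalised posteriors:
  w_1·p_1 = 0.53 × 0.33 = 0.1749
  w_2·p_2 = 0.47 × 0.14 = 0.0658
Denominator: 0.1749 + 0.0658 = 0.2407
So the posterior for Cluster 1 is 0.1749 / 0.2407 ≈ 0.727.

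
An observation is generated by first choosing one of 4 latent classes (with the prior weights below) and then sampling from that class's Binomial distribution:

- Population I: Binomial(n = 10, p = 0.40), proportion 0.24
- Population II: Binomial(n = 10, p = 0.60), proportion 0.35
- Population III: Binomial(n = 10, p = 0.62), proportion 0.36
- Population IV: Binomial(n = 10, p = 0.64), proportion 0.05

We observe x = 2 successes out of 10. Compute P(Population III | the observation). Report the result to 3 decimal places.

0.076

Apply Bayes' rule: the posterior for each component is proportional to its prior times its likelihood at x.
Binomial probabilities:
  f_I = 0.120932
  f_II = 0.0106168
  f_III = 0.00752081
  f_IV = 0.00519987
Weight by the priors:
  π_I·f_I = 0.24 × 0.120932 = 0.0290238
  π_II·f_II = 0.35 × 0.0106168 = 0.00371589
  π_III·f_III = 0.36 × 0.00752081 = 0.00270749
  π_IV·f_IV = 0.05 × 0.00519987 = 0.000259993
Marginal: 0.0290238 + 0.00371589 + 0.00270749 + 0.000259993 = 0.0357071
Responsibility of Population III: 0.00270749 / 0.0357071 ≈ 0.076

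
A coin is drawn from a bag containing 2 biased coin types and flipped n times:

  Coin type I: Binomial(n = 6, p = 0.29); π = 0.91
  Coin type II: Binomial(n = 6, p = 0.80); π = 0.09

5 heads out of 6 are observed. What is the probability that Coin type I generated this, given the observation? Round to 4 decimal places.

0.1835

The responsibility of component k is P(Z=k) f_k(x) divided by Σ_j P(Z=j) f_j(x).
Evaluate each component's likelihood at the observed value:
  p_I = C(6,5)·0.29^5·0.71^1 = 6·0.00205111·0.71 = 0.00873775
  p_II = C(6,5)·0.80^5·0.20^1 = 6·0.32768·0.2 = 0.393216
Prior × likelihood for each component:
  P(Z=I)·p_I = 0.91 × 0.00873775 = 0.00795135
  P(Z=II)·p_II = 0.09 × 0.393216 = 0.0353894
Normaliser: 0.00795135 + 0.0353894 = 0.0433408
P(Coin type I | the observation) = 0.00795135 / 0.0433408 ≈ 0.1835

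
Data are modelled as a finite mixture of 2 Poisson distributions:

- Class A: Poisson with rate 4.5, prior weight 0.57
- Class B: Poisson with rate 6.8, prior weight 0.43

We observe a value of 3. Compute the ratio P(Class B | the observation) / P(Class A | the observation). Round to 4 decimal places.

0.2610

The posterior odds equal the prior odds times the likelihood ratio: (π_i/π_j)·(f_i(x)/f_j(x)).
Component likelihoods at x = 3:
  L_A = e^(−4.5)·4.5^3/3! = 0.168718
  L_B = e^(−6.8)·6.8^3/3! = 0.0583678
Odds = (0.43/0.57) × (0.0583678/0.168718) = 0.754386 × 0.345949 ≈ 0.2610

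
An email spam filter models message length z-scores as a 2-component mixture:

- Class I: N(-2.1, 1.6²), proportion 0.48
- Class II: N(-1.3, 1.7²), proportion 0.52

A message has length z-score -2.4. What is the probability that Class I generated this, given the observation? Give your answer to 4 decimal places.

0.5430

Apply Bayes' rule: the posterior for each component is proportional to its prior times its likelihood at x.
Normal densities:
  f_I = (1/(1.6·√(2π)))·exp(−(-2.4−-2.1)²/(2·1.6²)) = 0.249339·exp(-0.01758) = 0.244994
  f_II = (1/(1.7·√(2π)))·exp(−(-2.4−-1.3)²/(2·1.7²)) = 0.234672·exp(-0.20934) = 0.190346
Unnormalised posteriors:
  w_I·f_I = 0.48 × 0.244994 = 0.117597
  w_II·f_II = 0.52 × 0.190346 = 0.0989802
Evidence: 0.117597 + 0.0989802 = 0.216577
Responsibility of Class I: 0.117597 / 0.216577 ≈ 0.5430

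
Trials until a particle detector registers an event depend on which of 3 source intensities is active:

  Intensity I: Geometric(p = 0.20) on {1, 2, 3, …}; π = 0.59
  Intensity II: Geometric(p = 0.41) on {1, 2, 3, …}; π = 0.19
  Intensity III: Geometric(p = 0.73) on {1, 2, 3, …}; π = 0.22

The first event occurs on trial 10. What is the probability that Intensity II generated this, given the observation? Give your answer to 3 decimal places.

The responsibility of component k is π_k f_k(x) divided by Σ_j π_j f_j(x).
Geometric probabilities:
  f_I = 0.20·(1−0.20)^9 = 0.20·0.134218 = 0.0268435
  f_II = 0.41·(1−0.41)^9 = 0.41·0.008663 = 0.00355183
  f_III = 0.73·(1−0.73)^9 = 0.73·7.6256e-06 = 5.56669e-06
Prior × likelihood for each component:
  π_I·f_I = 0.59 × 0.0268435 = 0.0158377
  π_II·f_II = 0.19 × 0.00355183 = 0.000674847
  π_III·f_III = 0.22 × 5.56669e-06 = 1.22467e-06
Marginal: 0.0158377 + 0.000674847 + 1.22467e-06 = 0.0165138
Responsibility of Intensity II: 0.000674847 / 0.0165138 ≈ 0.041

0.041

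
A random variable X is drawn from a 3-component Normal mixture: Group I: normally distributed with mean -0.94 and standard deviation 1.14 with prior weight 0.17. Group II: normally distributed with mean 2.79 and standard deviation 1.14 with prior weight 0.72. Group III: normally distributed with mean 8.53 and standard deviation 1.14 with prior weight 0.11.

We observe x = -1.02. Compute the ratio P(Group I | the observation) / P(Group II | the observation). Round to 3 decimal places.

Only the two components matter; the odds are (π_i f_i(x)) / (π_j f_j(x)).
Component likelihoods at x = -1.02:
  L_I = (1/(1.14·√(2π)))·exp(−(-1.02−-0.94)²/(2·1.14²)) = 0.349949·exp(-0.00246) = 0.349089
  L_II = (1/(1.14·√(2π)))·exp(−(-1.02−2.79)²/(2·1.14²)) = 0.349949·exp(-5.58483) = 0.00131384
  L_III = (1/(1.14·√(2π)))·exp(−(-1.02−8.53)²/(2·1.14²)) = 0.349949·exp(-35.08868) = 2.01922e-16
Posterior odds = (π_I·L_I) / (π_II·L_II) = (0.17·0.349089) / (0.72·0.00131384) = 0.0593451 / 0.000945965 ≈ 62.735

62.735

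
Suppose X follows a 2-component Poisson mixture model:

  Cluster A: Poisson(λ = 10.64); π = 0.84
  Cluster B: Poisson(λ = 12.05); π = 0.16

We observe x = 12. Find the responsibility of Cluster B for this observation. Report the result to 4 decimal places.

Apply Bayes' rule: the posterior for each component is proportional to its prior times its likelihood at x.
Component likelihoods at x = 12:
  f_A = e^(−10.64)·10.64^12/12! = 0.105213
  f_B = e^(−12.05)·12.05^12/12! = 0.114356
Multiply by the mixture weights:
  w_A·f_A = 0.84 × 0.105213 = 0.0883789
  w_B·f_B = 0.16 × 0.114356 = 0.018297
Sum: 0.0883789 + 0.018297 = 0.106676
So the posterior for Cluster B is 0.018297 / 0.106676 ≈ 0.1715.

0.1715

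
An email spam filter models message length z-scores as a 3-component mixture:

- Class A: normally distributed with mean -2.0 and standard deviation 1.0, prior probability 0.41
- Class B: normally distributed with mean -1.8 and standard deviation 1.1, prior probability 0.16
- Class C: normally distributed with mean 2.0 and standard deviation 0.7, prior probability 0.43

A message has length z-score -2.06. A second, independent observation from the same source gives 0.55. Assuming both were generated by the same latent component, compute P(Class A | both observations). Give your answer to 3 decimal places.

0.547

Posterior ∝ prior × likelihood, so P(k | x) ∝ π_k f_k(x); normalise over all components.
Since both observations come from the same component, the likelihood for component k is f_k(x₁)·f_k(x₂).
  L_A = [(1/(1.0·√(2π)))·exp(−(-2.06−-2.0)²/(2·1.0²)) = 0.398942·exp(-0.00180) = 0.398225] × [0.0154493] = 0.00615231
  L_B = [(1/(1.1·√(2π)))·exp(−(-2.06−-1.8)²/(2·1.1²)) = 0.362675·exp(-0.02793) = 0.352684] × [0.0370209] = 0.0130567
  L_C = [(1/(0.7·√(2π)))·exp(−(-2.06−2.0)²/(2·0.7²)) = 0.569918·exp(-16.82000) = 2.82474e-08] × [0.0666919] = 1.88387e-09
Prior × likelihood for each component:
  π_A·L_A = 0.41 × 0.00615231 = 0.00252245
  π_B·L_B = 0.16 × 0.0130567 = 0.00208907
  π_C·L_C = 0.43 × 1.88387e-09 = 8.10066e-10
Marginal: 0.00252245 + 0.00208907 + 8.10066e-10 = 0.00461152
P(Class A | x) ≈ 0.547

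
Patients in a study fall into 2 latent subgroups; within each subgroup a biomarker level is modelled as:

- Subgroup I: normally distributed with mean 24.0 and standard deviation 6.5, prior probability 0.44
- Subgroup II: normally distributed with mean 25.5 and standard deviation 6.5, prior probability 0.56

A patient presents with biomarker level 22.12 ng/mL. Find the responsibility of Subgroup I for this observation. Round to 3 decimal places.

By Bayes' theorem, P(k | x) = π_k f_k(x) / Σ_j π_j f_j(x).
Component likelihoods at x = 22.12 ng/mL:
  f_I = (1/(6.5·√(2π)))·exp(−(22.12−24.0)²/(2·6.5²)) = 0.061376·exp(-0.04183) = 0.0588615
  f_II = (1/(6.5·√(2π)))·exp(−(22.12−25.5)²/(2·6.5²)) = 0.061376·exp(-0.13520) = 0.0536142
Multiply by the mixture weights:
  π_I·f_I = 0.44 × 0.0588615 = 0.0258991
  π_II·f_II = 0.56 × 0.0536142 = 0.030024
Normaliser: 0.0258991 + 0.030024 = 0.055923
P(Subgroup I | x) = 0.0258991 / 0.055923 ≈ 0.463

0.463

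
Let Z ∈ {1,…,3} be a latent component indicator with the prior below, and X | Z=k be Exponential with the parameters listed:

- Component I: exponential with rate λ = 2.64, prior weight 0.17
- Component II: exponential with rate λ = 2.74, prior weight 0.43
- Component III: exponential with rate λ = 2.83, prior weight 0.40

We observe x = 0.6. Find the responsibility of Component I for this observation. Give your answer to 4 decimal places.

0.1747

Posterior ∝ prior × likelihood, so P(k | x) ∝ w_k f_k(x); normalise over all components.
Evaluate each component's likelihood at the observed value:
  p_I = 0.541604
  p_II = 0.529384
  p_III = 0.518029
Weight by the priors:
  w_I·p_I = 0.17 × 0.541604 = 0.0920726
  w_II·p_II = 0.43 × 0.529384 = 0.227635
  w_III·p_III = 0.40 × 0.518029 = 0.207212
Normaliser: 0.0920726 + 0.227635 + 0.207212 = 0.526919
P(Component I | x) ≈ 0.1747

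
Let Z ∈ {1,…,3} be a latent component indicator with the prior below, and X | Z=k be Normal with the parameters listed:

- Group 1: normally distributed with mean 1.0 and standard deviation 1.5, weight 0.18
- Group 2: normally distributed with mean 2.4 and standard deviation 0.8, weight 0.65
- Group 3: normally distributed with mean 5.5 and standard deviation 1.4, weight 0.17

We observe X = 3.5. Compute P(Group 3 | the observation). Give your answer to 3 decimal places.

By Bayes' theorem, P(k | x) = π_k f_k(x) / Σ_j π_j f_j(x).
Component likelihoods at x = 3.5:
  f_1 = 0.0663181
  f_2 = 0.193765
  f_3 = 0.102713
Unnormalised posteriors:
  π_1·f_1 = 0.18 × 0.0663181 = 0.0119373
  π_2·f_2 = 0.65 × 0.193765 = 0.125947
  π_3·f_3 = 0.17 × 0.102713 = 0.0174612
Sum: 0.0119373 + 0.125947 + 0.0174612 = 0.155346
Responsibility of Group 3: 0.0174612 / 0.155346 ≈ 0.112

0.112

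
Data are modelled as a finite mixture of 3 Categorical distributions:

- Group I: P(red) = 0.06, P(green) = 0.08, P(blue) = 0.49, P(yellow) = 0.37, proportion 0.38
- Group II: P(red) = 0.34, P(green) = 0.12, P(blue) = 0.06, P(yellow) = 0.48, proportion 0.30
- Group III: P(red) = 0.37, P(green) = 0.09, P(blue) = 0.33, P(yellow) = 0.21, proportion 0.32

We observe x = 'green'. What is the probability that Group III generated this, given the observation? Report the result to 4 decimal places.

0.3025

Apply Bayes' rule: the posterior for each component is proportional to its prior times its likelihood at x.
Evaluate each component's likelihood at the observed value:
  L_I = 0.08
  L_II = 0.12
  L_III = 0.09
Weight by the priors:
  P(Z=I)·L_I = 0.38 × 0.08 = 0.0304
  P(Z=II)·L_II = 0.30 × 0.12 = 0.036
  P(Z=III)·L_III = 0.32 × 0.09 = 0.0288
Marginal: 0.0304 + 0.036 + 0.0288 = 0.0952
P(Group III | 'green') ≈ 0.3025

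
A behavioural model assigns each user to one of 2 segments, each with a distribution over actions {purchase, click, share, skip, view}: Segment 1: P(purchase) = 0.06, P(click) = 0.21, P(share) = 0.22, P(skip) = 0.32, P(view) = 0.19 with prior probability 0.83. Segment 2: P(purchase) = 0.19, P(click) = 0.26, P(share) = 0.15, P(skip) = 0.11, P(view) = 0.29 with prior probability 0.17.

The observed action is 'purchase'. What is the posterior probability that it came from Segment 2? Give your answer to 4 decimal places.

The responsibility of component k is π_k f_k(x) divided by Σ_j π_j f_j(x).
Component likelihoods at x = 'purchase':
  f_1 = 0.06
  f_2 = 0.19
Unnormalised posteriors:
  π_1·f_1 = 0.83 × 0.06 = 0.0498
  π_2·f_2 = 0.17 × 0.19 = 0.0323
Normaliser: 0.0498 + 0.0323 = 0.0821
P(Segment 2 | x) ≈ 0.3934

0.3934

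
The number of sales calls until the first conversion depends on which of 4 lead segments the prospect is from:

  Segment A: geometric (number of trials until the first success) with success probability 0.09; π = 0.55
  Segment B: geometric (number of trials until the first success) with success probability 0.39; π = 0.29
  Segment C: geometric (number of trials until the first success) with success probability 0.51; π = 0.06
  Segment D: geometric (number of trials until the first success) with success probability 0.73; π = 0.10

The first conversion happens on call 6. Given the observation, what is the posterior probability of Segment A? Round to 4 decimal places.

0.7459

Posterior ∝ prior × likelihood, so P(k | x) ∝ w_k f_k(x); normalise over all components.
Geometric probabilities:
  L_A = 0.09·(1−0.09)^5 = 0.09·0.624032 = 0.0561629
  L_B = 0.39·(1−0.39)^5 = 0.39·0.0844596 = 0.0329393
  L_C = 0.51·(1−0.51)^5 = 0.51·0.0282475 = 0.0144062
  L_D = 0.73·(1−0.73)^5 = 0.73·0.00143489 = 0.00104747
Prior × likelihood for each component:
  w_A·L_A = 0.55 × 0.0561629 = 0.0308896
  w_B·L_B = 0.29 × 0.0329393 = 0.00955238
  w_C·L_C = 0.06 × 0.0144062 = 0.000864374
  w_D·L_D = 0.10 × 0.00104747 = 0.000104747
Evidence: 0.0308896 + 0.00955238 + 0.000864374 + 0.000104747 = 0.0414111
P(Segment A | the observation) ≈ 0.7459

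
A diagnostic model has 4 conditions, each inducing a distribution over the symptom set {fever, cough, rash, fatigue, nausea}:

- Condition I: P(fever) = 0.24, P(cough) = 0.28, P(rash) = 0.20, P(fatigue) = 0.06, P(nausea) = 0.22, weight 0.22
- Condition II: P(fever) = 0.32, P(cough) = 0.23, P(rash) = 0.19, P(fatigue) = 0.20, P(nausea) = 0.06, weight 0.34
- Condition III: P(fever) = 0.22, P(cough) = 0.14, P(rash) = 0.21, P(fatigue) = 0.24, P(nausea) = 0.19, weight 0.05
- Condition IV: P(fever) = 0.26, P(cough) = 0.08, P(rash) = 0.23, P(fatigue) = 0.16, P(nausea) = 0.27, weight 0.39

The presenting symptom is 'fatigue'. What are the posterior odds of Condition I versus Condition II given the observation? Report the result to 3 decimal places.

The posterior odds equal the prior odds times the likelihood ratio: (P(Z=i)/P(Z=j))·(f_i(x)/f_j(x)).
Component likelihoods at x = 'fatigue':
  f_I = P(fatigue | comp) = 0.06
  f_II = P(fatigue | comp) = 0.20
  f_III = P(fatigue | comp) = 0.24
  f_IV = P(fatigue | comp) = 0.16
0.0132 / 0.068 ≈ 0.194

0.194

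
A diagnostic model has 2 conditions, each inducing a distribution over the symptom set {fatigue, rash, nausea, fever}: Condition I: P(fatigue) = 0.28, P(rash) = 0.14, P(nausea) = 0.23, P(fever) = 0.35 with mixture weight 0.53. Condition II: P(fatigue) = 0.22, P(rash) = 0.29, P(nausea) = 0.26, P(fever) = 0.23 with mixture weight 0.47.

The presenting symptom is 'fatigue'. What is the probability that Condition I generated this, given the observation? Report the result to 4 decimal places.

0.5894

Apply Bayes' rule: the posterior for each component is proportional to its prior times its likelihood at x.
Component likelihoods at x = 'fatigue':
  f_I = P(fatigue | comp) = 0.28
  f_II = P(fatigue | comp) = 0.22
Unnormalised posteriors:
  P(Z=I)·f_I = 0.53 × 0.28 = 0.1484
  P(Z=II)·f_II = 0.47 × 0.22 = 0.1034
Sum: 0.1484 + 0.1034 = 0.2518
So the posterior for Condition I is 0.1484 / 0.2518 ≈ 0.5894.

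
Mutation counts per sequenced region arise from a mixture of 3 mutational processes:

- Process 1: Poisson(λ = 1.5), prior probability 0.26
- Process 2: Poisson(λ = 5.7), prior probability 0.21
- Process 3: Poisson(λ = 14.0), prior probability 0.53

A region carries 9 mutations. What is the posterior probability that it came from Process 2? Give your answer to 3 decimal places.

Apply Bayes' rule: the posterior for each component is proportional to its prior times its likelihood at x.
Evaluate each component's likelihood at the observed value:
  L_1 = e^(−1.5)·1.5^9/9! = 2.36383e-05
  L_2 = e^(−5.7)·5.7^9/9! = 0.0585642
  L_3 = e^(−14.0)·14.0^9/9! = 0.0473442
Multiply by the mixture weights:
  P(Z=1)·L_1 = 0.26 × 2.36383e-05 = 6.14596e-06
  P(Z=2)·L_2 = 0.21 × 0.0585642 = 0.0122985
  P(Z=3)·L_3 = 0.53 × 0.0473442 = 0.0250924
Sum: 6.14596e-06 + 0.0122985 + 0.0250924 = 0.037397
P(Process 2 | the observation) = 0.0122985 / 0.037397 ≈ 0.329

0.329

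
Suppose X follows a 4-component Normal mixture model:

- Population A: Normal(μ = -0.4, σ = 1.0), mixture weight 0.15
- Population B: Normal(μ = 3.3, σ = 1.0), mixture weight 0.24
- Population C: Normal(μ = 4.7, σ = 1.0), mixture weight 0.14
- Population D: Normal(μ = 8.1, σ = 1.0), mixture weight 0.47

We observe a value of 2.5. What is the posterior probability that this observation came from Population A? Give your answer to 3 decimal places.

0.012

By Bayes' theorem, P(k | x) = π_k f_k(x) / Σ_j π_j f_j(x).
Normal densities:
  L_A = (1/(1.0·√(2π)))·exp(−(2.5−-0.4)²/(2·1.0²)) = 0.398942·exp(-4.20500) = 0.00595253
  L_B = (1/(1.0·√(2π)))·exp(−(2.5−3.3)²/(2·1.0²)) = 0.398942·exp(-0.32000) = 0.289692
  L_C = (1/(1.0·√(2π)))·exp(−(2.5−4.7)²/(2·1.0²)) = 0.398942·exp(-2.42000) = 0.0354746
  L_D = (1/(1.0·√(2π)))·exp(−(2.5−8.1)²/(2·1.0²)) = 0.398942·exp(-15.68000) = 6.18262e-08
Unnormalised posteriors:
  π_A·L_A = 0.15 × 0.00595253 = 0.00089288
  π_B·L_B = 0.24 × 0.289692 = 0.069526
  π_C·L_C = 0.14 × 0.0354746 = 0.00496644
  π_D·L_D = 0.47 × 6.18262e-08 = 2.90583e-08
Evidence: 0.00089288 + 0.069526 + 0.00496644 + 2.90583e-08 = 0.0753853
Responsibility of Population A: 0.00089288 / 0.0753853 ≈ 0.012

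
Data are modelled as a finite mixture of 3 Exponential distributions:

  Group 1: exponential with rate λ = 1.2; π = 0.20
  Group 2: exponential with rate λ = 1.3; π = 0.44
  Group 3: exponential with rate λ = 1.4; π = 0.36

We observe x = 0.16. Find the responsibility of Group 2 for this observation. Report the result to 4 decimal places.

0.4360

Apply Bayes' rule: the posterior for each component is proportional to its prior times its likelihood at x.
Exponential densities:
  L_1 = 0.990368
  L_2 = 1.05587
  L_3 = 1.11904
Unnormalised posteriors:
  π_1·L_1 = 0.20 × 0.990368 = 0.198074
  π_2·L_2 = 0.44 × 1.05587 = 0.464582
  π_3·L_3 = 0.36 × 1.11904 = 0.402855
Evidence: 0.198074 + 0.464582 + 0.402855 = 1.06551
P(Group 2 | data) = 0.464582 / 1.06551 ≈ 0.4360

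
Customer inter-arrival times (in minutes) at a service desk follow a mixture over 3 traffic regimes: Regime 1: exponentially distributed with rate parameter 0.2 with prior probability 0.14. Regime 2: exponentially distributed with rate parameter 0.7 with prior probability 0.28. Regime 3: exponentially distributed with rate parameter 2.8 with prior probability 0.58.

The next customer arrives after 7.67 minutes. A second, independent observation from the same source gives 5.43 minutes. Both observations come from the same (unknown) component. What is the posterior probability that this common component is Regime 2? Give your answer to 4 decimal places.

The responsibility of component k is P(Z=k) f_k(x) divided by Σ_j P(Z=j) f_j(x).
Since both observations come from the same component, the likelihood for component k is f_k(x₁)·f_k(x₂).
  p_1 = [0.2·e^(−0.2·7.67) = 0.2·e^(−1.5340) = 0.0431343] × [0.0675128] = 0.00291211
  p_2 = [0.7·e^(−0.7·7.67) = 0.7·e^(−5.3690) = 0.00326115] × [0.0156439] = 5.10171e-05
  p_3 = [2.8·e^(−2.8·7.67) = 2.8·e^(−21.4760) = 1.31902e-09] × [6.98465e-07] = 9.21286e-16
Weight by the priors:
  P(Z=1)·p_1 = 0.14 × 0.00291211 = 0.000407696
  P(Z=2)·p_2 = 0.28 × 5.10171e-05 = 1.42848e-05
  P(Z=3)·p_3 = 0.58 × 9.21286e-16 = 5.34346e-16
Evidence: 0.000407696 + 1.42848e-05 + 5.34346e-16 = 0.000421981
So the posterior for Regime 2 is 1.42848e-05 / 0.000421981 ≈ 0.0339.

0.0339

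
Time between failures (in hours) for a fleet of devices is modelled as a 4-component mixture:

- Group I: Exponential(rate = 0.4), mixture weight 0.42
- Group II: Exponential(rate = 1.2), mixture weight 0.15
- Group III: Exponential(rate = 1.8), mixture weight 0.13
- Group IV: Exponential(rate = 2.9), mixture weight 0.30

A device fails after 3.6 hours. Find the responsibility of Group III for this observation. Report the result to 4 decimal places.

Apply Bayes' rule: the posterior for each component is proportional to its prior times its likelihood at x.
Evaluate each component's likelihood at the observed value:
  L_I = 0.4·e^(−0.4·3.6) = 0.4·e^(−1.4400) = 0.0947711
  L_II = 1.2·e^(−1.2·3.6) = 1.2·e^(−4.3200) = 0.0159599
  L_III = 1.8·e^(−1.8·3.6) = 1.8·e^(−6.4800) = 0.00276086
  L_IV = 2.9·e^(−2.9·3.6) = 2.9·e^(−10.4400) = 8.47937e-05
Prior × likelihood for each component:
  π_I·L_I = 0.42 × 0.0947711 = 0.0398039
  π_II·L_II = 0.15 × 0.0159599 = 0.00239398
  π_III·L_III = 0.13 × 0.00276086 = 0.000358912
  π_IV·L_IV = 0.30 × 8.47937e-05 = 2.54381e-05
Marginal: 0.0398039 + 0.00239398 + 0.000358912 + 2.54381e-05 = 0.0425822
P(Group III | data) ≈ 0.0084

0.0084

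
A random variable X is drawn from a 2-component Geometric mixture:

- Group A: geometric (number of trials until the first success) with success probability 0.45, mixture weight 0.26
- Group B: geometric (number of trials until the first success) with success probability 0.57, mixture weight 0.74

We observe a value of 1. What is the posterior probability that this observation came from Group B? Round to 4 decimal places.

The responsibility of component k is π_k f_k(x) divided by Σ_j π_j f_j(x).
Geometric probabilities:
  L_A = 0.45·(1−0.45)^0 = 0.45·1 = 0.45
  L_B = 0.57·(1−0.57)^0 = 0.57·1 = 0.57
Unnormalised posteriors:
  π_A·L_A = 0.26 × 0.45 = 0.117
  π_B·L_B = 0.74 × 0.57 = 0.4218
Denominator: 0.117 + 0.4218 = 0.5388
So the posterior for Group B is 0.4218 / 0.5388 ≈ 0.7829.

0.7829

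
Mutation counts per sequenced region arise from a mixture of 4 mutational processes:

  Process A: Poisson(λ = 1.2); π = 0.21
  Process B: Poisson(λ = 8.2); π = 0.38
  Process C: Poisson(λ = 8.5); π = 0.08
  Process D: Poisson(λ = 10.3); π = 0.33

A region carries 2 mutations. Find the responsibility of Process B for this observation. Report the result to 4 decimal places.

0.0699

Posterior ∝ prior × likelihood, so P(k | x) ∝ π_k f_k(x); normalise over all components.
Component likelihoods at x = 2 mutations:
  f_A = e^(−1.2)·1.2^2/2! = 0.21686
  f_B = e^(−8.2)·8.2^2/2! = 0.00923385
  f_C = e^(−8.5)·8.5^2/2! = 0.00735029
  f_D = e^(−10.3)·10.3^2/2! = 0.00178407
Weight by the priors:
  π_A·f_A = 0.21 × 0.21686 = 0.0455406
  π_B·f_B = 0.38 × 0.00923385 = 0.00350886
  π_C·f_C = 0.08 × 0.00735029 = 0.000588024
  π_D·f_D = 0.33 × 0.00178407 = 0.000588742
Sum: 0.0455406 + 0.00350886 + 0.000588024 + 0.000588742 = 0.0502262
P(Process B | 2 mutations) = 0.00350886 / 0.0502262 ≈ 0.0699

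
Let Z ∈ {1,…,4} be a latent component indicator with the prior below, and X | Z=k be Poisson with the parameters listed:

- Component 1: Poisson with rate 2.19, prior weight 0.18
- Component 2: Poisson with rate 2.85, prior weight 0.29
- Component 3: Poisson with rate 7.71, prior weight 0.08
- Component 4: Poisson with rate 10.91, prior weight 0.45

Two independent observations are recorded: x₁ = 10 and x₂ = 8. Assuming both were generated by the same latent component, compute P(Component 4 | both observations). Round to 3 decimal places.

By Bayes' theorem, P(k | x) = w_k f_k(x) / Σ_j w_j f_j(x).
Since both observations come from the same component, the likelihood for component k is f_k(x₁)·f_k(x₂).
  p_1 = [e^(−2.19)·2.19^10/10! = 7.8266e-05] × [0.00146868] = 1.14948e-07
  p_2 = [e^(−2.85)·2.85^10/10! = 0.000563568] × [0.00624452] = 3.51921e-06
  p_3 = [e^(−7.71)·7.71^10/10! = 0.0917002] × [0.138837] = 0.0127313
  p_4 = [e^(−10.91)·10.91^10/10! = 0.120318] × [0.0909755] = 0.010946
Weight by the priors:
  w_1·p_1 = 0.18 × 1.14948e-07 = 2.06906e-08
  w_2·p_2 = 0.29 × 3.51921e-06 = 1.02057e-06
  w_3·p_3 = 0.08 × 0.0127313 = 0.00101851
  w_4·p_4 = 0.45 × 0.010946 = 0.00492571
Normaliser: 2.06906e-08 + 1.02057e-06 + 0.00101851 + 0.00492571 = 0.00594526
P(Component 4 | x₁,x₂) = 0.00492571 / 0.00594526 ≈ 0.829

0.829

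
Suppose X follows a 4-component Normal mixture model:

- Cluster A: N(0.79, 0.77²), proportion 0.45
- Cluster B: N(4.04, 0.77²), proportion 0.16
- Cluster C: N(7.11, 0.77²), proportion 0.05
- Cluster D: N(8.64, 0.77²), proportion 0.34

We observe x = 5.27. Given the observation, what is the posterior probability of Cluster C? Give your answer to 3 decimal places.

0.060

The responsibility of component k is π_k f_k(x) divided by Σ_j π_j f_j(x).
Evaluate each component's likelihood at the observed value:
  p_A = (1/(0.77·√(2π)))·exp(−(5.27−0.79)²/(2·0.77²)) = 0.518107·exp(-16.92562) = 2.31055e-08
  p_B = (1/(0.77·√(2π)))·exp(−(5.27−4.04)²/(2·0.77²)) = 0.518107·exp(-1.27585) = 0.144652
  p_C = (1/(0.77·√(2π)))·exp(−(5.27−7.11)²/(2·0.77²)) = 0.518107·exp(-2.85512) = 0.0298165
  p_D = (1/(0.77·√(2π)))·exp(−(5.27−8.64)²/(2·0.77²)) = 0.518107·exp(-9.57742) = 3.58922e-05
Prior × likelihood for each component:
  π_A·p_A = 0.45 × 2.31055e-08 = 1.03975e-08
  π_B·p_B = 0.16 × 0.144652 = 0.0231444
  π_C·p_C = 0.05 × 0.0298165 = 0.00149083
  π_D·p_D = 0.34 × 3.58922e-05 = 1.22034e-05
Denominator: 1.03975e-08 + 0.0231444 + 0.00149083 + 1.22034e-05 = 0.0246474
So the posterior for Cluster C is 0.00149083 / 0.0246474 ≈ 0.060.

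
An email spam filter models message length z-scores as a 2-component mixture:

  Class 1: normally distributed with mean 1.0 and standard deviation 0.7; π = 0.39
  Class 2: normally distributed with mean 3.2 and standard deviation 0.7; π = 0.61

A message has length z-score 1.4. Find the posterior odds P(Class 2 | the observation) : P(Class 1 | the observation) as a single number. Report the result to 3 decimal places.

0.068

Posterior odds = (π_i f_i(x)) / (π_j f_j(x)); the normalising sum cancels.
Component likelihoods at x = 1.4:
  p_1 = 0.484068
  p_2 = 0.0208921
Odds = (0.61/0.39) × (0.0208921/0.484068) = 1.5641 × 0.0431593 ≈ 0.068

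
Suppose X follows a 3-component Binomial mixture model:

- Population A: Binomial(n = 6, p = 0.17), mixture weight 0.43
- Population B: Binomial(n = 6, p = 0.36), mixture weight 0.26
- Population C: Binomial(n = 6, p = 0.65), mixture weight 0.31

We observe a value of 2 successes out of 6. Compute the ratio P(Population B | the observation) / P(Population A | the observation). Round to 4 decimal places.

0.9586

Posterior odds = (P(Z=i) f_i(x)) / (P(Z=j) f_j(x)); the normalising sum cancels.
Binomial probabilities:
  f_A = C(6,2)·0.17^2·0.83^4 = 15·0.0289·0.474583 = 0.205732
  f_B = C(6,2)·0.36^2·0.64^4 = 15·0.1296·0.167772 = 0.326149
  f_C = C(6,2)·0.65^2·0.35^4 = 15·0.4225·0.0150062 = 0.0951021
Odds = (0.26/0.43) × (0.326149/0.205732) = 0.604651 × 1.58531 ≈ 0.9586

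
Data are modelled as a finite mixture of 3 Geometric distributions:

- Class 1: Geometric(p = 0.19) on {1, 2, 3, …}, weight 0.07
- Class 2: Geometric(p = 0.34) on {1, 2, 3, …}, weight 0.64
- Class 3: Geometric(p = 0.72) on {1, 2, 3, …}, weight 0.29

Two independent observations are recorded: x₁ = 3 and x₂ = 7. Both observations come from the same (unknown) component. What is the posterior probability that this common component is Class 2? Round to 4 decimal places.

0.8490

P(component k | x) = w_k·f_k(x) / marginal(x), where marginal(x) = Σ_j w_j·f_j(x).
Since both observations come from the same component, the likelihood for component k is f_k(x₁)·f_k(x₂).
  p_1 = [0.124659] × [0.0536616] = 0.0066894
  p_2 = [0.148104] × [0.0281023] = 0.00416207
  p_3 = [0.056448] × [0.000346961] = 1.95853e-05
Weight by the priors:
  w_1·p_1 = 0.07 × 0.0066894 = 0.000468258
  w_2·p_2 = 0.64 × 0.00416207 = 0.00266372
  w_3·p_3 = 0.29 × 1.95853e-05 = 5.67972e-06
Marginal: 0.000468258 + 0.00266372 + 5.67972e-06 = 0.00313766
So the posterior for Class 2 is 0.00266372 / 0.00313766 ≈ 0.8490.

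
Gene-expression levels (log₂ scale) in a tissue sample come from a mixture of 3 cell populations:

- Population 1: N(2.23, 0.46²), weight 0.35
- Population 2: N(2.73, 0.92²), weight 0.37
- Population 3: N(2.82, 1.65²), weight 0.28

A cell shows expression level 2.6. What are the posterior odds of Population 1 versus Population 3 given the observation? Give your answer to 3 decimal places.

3.273

Posterior odds = (π_i f_i(x)) / (π_j f_j(x)); the normalising sum cancels.
Evaluate each component's likelihood at the observed value:
  f_1 = 0.627572
  f_2 = 0.429325
  f_3 = 0.239644
Posterior odds = (π_1·f_1) / (π_3·f_3) = (0.35·0.627572) / (0.28·0.239644) = 0.21965 / 0.0671002 ≈ 3.273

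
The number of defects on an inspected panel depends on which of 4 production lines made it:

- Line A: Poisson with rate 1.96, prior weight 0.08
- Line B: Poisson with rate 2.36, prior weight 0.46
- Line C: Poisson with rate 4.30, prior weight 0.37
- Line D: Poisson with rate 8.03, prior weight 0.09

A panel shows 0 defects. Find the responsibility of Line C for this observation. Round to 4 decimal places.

0.0840

Apply Bayes' rule: the posterior for each component is proportional to its prior times its likelihood at x.
Poisson probabilities:
  L_A = e^(−1.96)·1.96^0/0! = 0.140858
  L_B = e^(−2.36)·2.36^0/0! = 0.0944202
  L_C = e^(−4.30)·4.30^0/0! = 0.0135686
  L_D = e^(−8.03)·8.03^0/0! = 0.000325548
Multiply by the mixture weights:
  P(Z=A)·L_A = 0.08 × 0.140858 = 0.0112687
  P(Z=B)·L_B = 0.46 × 0.0944202 = 0.0434333
  P(Z=C)·L_C = 0.37 × 0.0135686 = 0.00502037
  P(Z=D)·L_D = 0.09 × 0.000325548 = 2.92993e-05
Normaliser: 0.0112687 + 0.0434333 + 0.00502037 + 2.92993e-05 = 0.0597516
P(Line C | x) ≈ 0.0840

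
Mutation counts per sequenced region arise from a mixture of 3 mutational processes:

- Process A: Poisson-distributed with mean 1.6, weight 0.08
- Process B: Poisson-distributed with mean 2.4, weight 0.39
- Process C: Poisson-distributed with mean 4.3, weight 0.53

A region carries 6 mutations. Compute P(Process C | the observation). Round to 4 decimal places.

0.8660

The responsibility of component k is w_k f_k(x) divided by Σ_j w_j f_j(x).
Poisson probabilities:
  L_A = 0.00470453
  L_B = 0.0240784
  L_C = 0.119127
Multiply by the mixture weights:
  w_A·L_A = 0.08 × 0.00470453 = 0.000376362
  w_B·L_B = 0.39 × 0.0240784 = 0.00939059
  w_C·L_C = 0.53 × 0.119127 = 0.0631376
Denominator: 0.000376362 + 0.00939059 + 0.0631376 = 0.0729045
P(Process C | 6 mutations) ≈ 0.8660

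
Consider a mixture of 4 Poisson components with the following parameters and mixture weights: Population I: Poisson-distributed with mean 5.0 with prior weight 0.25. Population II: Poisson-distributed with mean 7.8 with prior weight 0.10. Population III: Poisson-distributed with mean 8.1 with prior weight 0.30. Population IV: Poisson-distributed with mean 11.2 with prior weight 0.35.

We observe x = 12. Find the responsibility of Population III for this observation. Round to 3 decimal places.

Posterior ∝ prior × likelihood, so P(k | x) ∝ π_k f_k(x); normalise over all components.
Evaluate each component's likelihood at the observed value:
  L_I = e^(−5.0)·5.0^12/12! = 0.00343424
  L_II = e^(−7.8)·7.8^12/12! = 0.0433812
  L_III = e^(−8.1)·8.1^12/12! = 0.0505473
  L_IV = e^(−11.2)·11.2^12/12! = 0.11122
Multiply by the mixture weights:
  π_I·L_I = 0.25 × 0.00343424 = 0.00085856
  π_II·L_II = 0.10 × 0.0433812 = 0.00433812
  π_III·L_III = 0.30 × 0.0505473 = 0.0151642
  π_IV·L_IV = 0.35 × 0.11122 = 0.0389268
Denominator: 0.00085856 + 0.00433812 + 0.0151642 + 0.0389268 = 0.0592877
So the posterior for Population III is 0.0151642 / 0.0592877 ≈ 0.256.

0.256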